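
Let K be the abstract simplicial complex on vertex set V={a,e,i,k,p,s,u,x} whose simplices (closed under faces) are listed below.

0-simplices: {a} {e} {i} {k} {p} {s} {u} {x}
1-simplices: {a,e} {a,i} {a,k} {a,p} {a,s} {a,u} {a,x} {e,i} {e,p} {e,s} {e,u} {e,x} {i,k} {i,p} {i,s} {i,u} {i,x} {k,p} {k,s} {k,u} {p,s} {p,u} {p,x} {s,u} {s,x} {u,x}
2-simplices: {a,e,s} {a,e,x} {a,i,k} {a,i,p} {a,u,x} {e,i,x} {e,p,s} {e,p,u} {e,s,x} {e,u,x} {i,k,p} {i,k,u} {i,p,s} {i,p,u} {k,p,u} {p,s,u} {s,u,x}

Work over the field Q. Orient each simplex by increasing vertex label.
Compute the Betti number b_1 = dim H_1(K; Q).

b_1=4

n_0=8 n_1=26 n_2=17  [Q]
∂1: piv[ae,ai,ak,ap,as,au,ax] rk=7  ker:ei,ep,es,eu,ex,ik,ip,is,iu,ix,kp,ks,ku,ps,pu,px,su,sx,ux
∂2: piv[aes,aex,aik,aip,aux,eix,eps,epu,esx,eux,ikp,iku,ips,ipu,psu] rk=15  ker:kpu,sux
b_1=(26−7)−15=4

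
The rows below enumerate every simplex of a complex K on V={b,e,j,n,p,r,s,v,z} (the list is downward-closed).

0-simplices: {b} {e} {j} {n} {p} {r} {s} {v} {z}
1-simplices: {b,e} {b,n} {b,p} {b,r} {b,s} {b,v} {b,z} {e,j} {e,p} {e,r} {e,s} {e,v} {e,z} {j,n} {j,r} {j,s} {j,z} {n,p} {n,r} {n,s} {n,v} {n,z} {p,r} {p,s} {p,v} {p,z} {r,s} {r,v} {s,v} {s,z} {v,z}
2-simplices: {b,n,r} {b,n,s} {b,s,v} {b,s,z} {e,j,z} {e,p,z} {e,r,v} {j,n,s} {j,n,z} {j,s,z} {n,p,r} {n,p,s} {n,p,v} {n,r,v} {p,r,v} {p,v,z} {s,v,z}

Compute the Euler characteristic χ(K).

n_0=9 n_1=31 n_2=17
χ=+9−31+17=-5

χ(K)=-5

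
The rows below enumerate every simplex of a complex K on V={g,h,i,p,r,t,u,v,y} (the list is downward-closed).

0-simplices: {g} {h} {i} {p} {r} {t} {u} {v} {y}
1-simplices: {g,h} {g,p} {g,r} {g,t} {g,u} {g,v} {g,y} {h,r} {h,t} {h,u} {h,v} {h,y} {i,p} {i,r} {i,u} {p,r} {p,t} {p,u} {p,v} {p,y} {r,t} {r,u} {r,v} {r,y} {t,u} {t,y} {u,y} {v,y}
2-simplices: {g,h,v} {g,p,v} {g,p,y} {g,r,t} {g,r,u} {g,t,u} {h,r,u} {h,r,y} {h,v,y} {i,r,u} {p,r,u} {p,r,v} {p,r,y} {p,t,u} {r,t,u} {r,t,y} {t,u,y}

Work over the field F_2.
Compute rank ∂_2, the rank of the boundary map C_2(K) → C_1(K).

n_0=9 n_1=28 n_2=17  [Z2]
∂1: piv[gh,gp,gr,gt,gu,gv,gy,ip] rk=8  ker:hr,ht,hu,hv,hy,ir,iu,pr,pt,pu,pv,py,rt,ru,rv,ry,tu,ty,uy,vy
∂2: piv[ghv,gpv,gpy,grt,gru,gtu,hru,hry,hvy,iru,pru,prv,pry,ptu,rty,tuy] rk=16  ker:rtu
rk∂_2=16

rank∂_2=16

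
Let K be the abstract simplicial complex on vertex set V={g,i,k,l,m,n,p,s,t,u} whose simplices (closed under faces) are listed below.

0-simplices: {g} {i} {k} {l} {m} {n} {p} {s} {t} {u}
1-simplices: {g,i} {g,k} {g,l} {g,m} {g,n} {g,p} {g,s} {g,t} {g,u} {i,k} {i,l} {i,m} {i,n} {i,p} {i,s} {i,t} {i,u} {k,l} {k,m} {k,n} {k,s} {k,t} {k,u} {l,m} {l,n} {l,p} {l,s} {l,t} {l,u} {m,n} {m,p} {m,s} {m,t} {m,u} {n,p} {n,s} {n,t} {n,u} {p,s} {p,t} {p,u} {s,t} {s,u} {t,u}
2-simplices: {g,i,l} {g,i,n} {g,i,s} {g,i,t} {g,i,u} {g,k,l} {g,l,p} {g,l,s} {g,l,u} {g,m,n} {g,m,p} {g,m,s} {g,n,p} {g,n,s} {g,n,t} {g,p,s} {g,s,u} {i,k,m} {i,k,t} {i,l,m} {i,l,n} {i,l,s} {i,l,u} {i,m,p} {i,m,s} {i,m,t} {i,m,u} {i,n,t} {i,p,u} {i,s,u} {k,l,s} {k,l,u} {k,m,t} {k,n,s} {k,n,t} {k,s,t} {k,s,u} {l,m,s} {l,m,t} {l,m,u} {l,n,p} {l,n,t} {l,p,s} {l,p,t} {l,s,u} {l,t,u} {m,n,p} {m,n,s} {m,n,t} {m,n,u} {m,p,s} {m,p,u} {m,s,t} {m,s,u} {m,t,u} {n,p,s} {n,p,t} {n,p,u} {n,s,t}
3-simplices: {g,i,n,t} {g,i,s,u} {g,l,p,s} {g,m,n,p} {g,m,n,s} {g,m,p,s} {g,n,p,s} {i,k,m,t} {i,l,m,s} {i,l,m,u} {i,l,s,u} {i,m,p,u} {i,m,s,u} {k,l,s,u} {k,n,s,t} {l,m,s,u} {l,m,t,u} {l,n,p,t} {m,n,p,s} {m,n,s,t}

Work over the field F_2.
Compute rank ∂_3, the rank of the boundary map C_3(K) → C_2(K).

rank∂_3=18

n_0=10 n_1=44 n_2=59 n_3=20  [Z2]
∂1: piv[gi,gk,gl,gm,gn,gp,gs,gt,gu] rk=9  ker:ik,il,im,in,ip,is,it,iu,kl,km,kn,ks,kt,ku,lm,ln,lp,ls,lt,lu,mn,mp,ms,mt,mu,np,ns,nt,nu,ps,pt,pu,st,su,tu
∂2: piv[gil,gin,gis,git,giu,gkl,glp,gls,glu,gmn,gmp,gms,gnp,gns,gnt,gps,gsu,ikm,ikt,ilm,iln,imp,ims,imt,imu,ipu,kls,klu,kns,knt,kst,lmt,lpt,ltu,mnu] rk=35  ker:ils,ilu,int,isu,kmt,ksu,lms,lmu,lnp,lnt,lps,lsu,mnp,mns,mnt,mps,mpu,mst,msu,mtu,nps,npt,npu,nst
∂3: piv[gint,gisu,glps,gmnp,gmns,gmps,gnps,ikmt,ilms,ilmu,ilsu,impu,imsu,klsu,knst,lmtu,lnpt,mnst] rk=18  ker:lmsu,mnps
rk∂_3=18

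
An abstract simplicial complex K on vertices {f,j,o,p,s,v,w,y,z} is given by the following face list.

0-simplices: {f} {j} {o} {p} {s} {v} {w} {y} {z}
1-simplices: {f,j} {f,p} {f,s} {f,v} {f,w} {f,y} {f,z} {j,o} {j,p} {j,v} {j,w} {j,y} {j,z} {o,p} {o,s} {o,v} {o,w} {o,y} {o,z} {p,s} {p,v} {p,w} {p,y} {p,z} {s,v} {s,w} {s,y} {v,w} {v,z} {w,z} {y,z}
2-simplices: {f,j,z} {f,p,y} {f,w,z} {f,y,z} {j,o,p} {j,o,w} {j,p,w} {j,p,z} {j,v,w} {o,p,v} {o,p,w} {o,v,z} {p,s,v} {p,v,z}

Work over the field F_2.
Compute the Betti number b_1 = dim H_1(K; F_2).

b_1=10

n_0=9 n_1=31 n_2=14  [Z2]
∂1: piv[fj,fp,fs,fv,fw,fy,fz,jo] rk=8  ker:jp,jv,jw,jy,jz,op,os,ov,ow,oy,oz,ps,pv,pw,py,pz,sv,sw,sy,vw,vz,wz,yz
∂2: piv[fjz,fpy,fwz,fyz,jop,jow,jpw,jpz,jvw,opv,ovz,psv,pvz] rk=13  ker:opw
b_1=(31−8)−13=10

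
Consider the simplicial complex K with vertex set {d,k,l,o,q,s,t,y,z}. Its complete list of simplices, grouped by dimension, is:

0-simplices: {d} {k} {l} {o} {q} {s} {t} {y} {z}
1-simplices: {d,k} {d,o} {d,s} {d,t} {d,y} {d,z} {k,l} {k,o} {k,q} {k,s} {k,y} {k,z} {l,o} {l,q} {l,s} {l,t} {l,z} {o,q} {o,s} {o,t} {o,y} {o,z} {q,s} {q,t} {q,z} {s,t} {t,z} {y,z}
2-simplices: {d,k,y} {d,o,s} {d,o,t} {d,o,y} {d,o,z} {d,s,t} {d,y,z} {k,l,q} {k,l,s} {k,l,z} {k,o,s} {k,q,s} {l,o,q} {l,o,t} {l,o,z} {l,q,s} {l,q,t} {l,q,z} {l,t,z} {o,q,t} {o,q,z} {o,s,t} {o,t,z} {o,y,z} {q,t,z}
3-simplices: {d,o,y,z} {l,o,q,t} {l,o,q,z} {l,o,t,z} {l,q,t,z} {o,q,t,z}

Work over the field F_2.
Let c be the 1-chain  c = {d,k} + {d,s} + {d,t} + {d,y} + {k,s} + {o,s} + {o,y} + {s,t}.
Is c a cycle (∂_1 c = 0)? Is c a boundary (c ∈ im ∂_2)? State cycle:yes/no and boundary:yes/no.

n_0=9 n_1=28 n_2=25 n_3=6  [Z2]
∂1: piv[dk,do,ds,dt,dy,dz,kl,kq] rk=8  ker:ko,ks,ky,kz,lo,lq,ls,lt,lz,oq,os,ot,oy,oz,qs,qt,qz,st,tz,yz
∂2: piv[dky,dos,dot,doy,doz,dst,dyz,klq,kls,klz,kos,kqs,loq,lot,loz,lqt,lqz,ltz] rk=18  ker:lqs,oqt,oqz,ost,otz,oyz,qtz
∂3: piv[doyz,loqt,loqz,lotz,lqtz] rk=5  ker:oqtz
∂1c = 0
c vs im∂2: residual ≠ 0 ⇒ not boundary

cycle:yes boundary:no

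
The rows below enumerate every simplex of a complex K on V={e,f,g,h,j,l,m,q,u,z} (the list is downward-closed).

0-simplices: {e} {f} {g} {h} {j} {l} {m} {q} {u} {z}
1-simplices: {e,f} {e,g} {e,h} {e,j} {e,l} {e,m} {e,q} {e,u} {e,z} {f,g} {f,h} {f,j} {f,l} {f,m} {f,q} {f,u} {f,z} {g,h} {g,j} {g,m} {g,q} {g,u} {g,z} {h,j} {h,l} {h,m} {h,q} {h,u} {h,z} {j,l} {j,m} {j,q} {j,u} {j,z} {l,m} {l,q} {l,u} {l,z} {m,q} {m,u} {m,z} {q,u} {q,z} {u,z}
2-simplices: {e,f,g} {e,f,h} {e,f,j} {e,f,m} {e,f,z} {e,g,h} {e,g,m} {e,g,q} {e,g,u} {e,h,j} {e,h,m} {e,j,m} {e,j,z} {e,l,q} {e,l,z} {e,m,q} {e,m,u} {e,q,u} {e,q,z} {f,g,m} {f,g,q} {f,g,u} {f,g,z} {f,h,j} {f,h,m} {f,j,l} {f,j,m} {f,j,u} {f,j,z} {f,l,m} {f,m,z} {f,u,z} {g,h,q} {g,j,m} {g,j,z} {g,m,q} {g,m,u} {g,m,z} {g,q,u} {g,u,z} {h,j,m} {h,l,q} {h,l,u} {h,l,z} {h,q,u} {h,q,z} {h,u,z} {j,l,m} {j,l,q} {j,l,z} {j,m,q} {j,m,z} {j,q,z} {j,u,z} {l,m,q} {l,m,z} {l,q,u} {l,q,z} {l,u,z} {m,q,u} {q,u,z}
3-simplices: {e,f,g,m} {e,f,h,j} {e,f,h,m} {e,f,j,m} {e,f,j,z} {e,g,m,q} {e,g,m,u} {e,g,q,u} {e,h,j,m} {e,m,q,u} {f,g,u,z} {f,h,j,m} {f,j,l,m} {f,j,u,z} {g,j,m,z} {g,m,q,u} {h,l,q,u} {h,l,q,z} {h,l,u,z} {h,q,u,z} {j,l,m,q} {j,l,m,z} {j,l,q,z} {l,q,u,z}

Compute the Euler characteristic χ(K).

n_0=10 n_1=44 n_2=61 n_3=24
χ=+10−44+61−24=3

χ(K)=3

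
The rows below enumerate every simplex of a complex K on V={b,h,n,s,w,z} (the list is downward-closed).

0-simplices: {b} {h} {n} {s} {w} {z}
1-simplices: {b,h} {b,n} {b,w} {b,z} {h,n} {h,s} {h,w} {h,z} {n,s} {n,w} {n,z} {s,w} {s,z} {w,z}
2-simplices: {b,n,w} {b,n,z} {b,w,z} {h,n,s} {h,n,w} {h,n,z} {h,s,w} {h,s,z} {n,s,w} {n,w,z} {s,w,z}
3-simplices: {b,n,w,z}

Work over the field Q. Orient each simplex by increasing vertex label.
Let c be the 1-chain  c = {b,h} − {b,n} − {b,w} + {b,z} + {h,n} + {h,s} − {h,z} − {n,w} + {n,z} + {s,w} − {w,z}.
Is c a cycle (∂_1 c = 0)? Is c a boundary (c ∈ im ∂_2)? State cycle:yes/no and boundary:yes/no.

cycle:yes boundary:no

n_0=6 n_1=14 n_2=11 n_3=1  [Q]
∂1: piv[bh,bn,bw,bz,hs] rk=5  ker:hn,hw,hz,ns,nw,nz,sw,sz,wz
∂2: piv[bnw,bnz,bwz,hns,hnw,hnz,hsw,hsz] rk=8  ker:nsw,nwz,swz
∂3: piv[bnwz] rk=1
∂1c = 0
c vs im∂2: residual ≠ 0 ⇒ not boundary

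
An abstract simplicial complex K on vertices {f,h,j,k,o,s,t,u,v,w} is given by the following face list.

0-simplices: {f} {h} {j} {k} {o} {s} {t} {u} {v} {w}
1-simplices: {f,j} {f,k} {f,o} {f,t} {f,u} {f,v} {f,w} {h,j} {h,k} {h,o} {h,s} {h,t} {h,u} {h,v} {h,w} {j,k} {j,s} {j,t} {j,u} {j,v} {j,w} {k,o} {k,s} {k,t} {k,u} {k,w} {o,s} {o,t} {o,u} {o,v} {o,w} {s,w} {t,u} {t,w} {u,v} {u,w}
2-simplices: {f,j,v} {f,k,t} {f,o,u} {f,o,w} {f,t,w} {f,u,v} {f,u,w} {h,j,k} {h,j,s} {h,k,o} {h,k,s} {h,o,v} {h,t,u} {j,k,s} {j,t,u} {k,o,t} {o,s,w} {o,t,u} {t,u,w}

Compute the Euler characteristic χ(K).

χ(K)=-7

n_0=10 n_1=36 n_2=19
χ=+10−36+19=-7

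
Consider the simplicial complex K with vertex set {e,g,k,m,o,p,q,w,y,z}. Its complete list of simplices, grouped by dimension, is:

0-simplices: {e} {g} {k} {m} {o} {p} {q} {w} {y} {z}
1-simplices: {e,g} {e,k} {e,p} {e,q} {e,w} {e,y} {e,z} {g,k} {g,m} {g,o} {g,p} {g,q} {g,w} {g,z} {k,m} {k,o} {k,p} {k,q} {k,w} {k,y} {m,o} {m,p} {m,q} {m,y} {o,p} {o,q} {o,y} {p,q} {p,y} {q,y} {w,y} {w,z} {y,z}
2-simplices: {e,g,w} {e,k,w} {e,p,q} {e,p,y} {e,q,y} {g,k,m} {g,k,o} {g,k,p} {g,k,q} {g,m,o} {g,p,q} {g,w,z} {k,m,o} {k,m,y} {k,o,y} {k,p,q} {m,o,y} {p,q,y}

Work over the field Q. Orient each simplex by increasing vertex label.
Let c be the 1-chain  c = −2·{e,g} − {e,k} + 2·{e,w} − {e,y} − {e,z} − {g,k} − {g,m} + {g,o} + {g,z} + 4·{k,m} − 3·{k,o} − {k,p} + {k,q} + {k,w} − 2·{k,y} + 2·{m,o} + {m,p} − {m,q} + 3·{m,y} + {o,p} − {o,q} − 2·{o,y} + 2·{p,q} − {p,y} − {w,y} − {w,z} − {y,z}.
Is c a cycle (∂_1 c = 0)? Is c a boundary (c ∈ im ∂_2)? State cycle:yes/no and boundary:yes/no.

n_0=10 n_1=33 n_2=18  [Q]
∂1: piv[eg,ek,ep,eq,ew,ey,ez,gm,go] rk=9  ker:gk,gp,gq,gw,gz,km,ko,kp,kq,kw,ky,mo,mp,mq,my,op,oq,oy,pq,py,qy,wy,wz,yz
∂2: piv[egw,ekw,epq,epy,eqy,gkm,gko,gkp,gkq,gmo,gpq,gwz,kmy,koy] rk=14  ker:kmo,kpq,moy,pqy
∂1c = 3·{e} − 2·{g} − 2·{k} − 2·{m} + 2·{o} + {q} + 5·{w} − 3·{y} − 2·{z}

cycle:no boundary:no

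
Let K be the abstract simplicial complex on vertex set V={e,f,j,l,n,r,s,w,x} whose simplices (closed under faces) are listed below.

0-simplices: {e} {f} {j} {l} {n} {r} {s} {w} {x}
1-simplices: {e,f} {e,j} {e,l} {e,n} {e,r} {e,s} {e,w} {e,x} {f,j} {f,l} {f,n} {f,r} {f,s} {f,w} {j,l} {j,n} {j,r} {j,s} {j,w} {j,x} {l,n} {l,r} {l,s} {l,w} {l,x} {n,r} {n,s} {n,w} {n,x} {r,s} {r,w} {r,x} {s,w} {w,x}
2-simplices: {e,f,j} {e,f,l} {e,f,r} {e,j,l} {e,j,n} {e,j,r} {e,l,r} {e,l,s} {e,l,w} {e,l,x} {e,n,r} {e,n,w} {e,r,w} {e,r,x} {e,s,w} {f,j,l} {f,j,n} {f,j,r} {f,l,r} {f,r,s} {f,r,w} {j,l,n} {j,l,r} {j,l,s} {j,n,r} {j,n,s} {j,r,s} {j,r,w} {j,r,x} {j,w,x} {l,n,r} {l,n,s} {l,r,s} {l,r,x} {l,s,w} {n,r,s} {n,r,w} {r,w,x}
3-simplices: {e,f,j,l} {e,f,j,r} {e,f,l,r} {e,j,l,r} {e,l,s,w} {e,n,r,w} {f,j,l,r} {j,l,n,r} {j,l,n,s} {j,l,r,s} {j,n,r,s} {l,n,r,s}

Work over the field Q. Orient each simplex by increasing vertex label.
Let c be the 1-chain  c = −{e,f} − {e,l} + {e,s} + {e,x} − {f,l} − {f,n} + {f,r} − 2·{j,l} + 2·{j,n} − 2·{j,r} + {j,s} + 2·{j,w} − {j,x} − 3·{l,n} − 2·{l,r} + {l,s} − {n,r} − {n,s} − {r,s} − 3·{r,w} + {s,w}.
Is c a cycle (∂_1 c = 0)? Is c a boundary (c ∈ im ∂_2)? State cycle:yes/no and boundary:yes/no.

cycle:yes boundary:yes

n_0=9 n_1=34 n_2=38 n_3=12  [Q]
∂1: piv[ef,ej,el,en,er,es,ew,ex] rk=8  ker:fj,fl,fn,fr,fs,fw,jl,jn,jr,js,jw,jx,ln,lr,ls,lw,lx,nr,ns,nw,nx,rs,rw,rx,sw,wx
∂2: piv[efj,efl,efr,ejl,ejn,ejr,elr,els,elw,elx,enr,enw,erw,erx,esw,fjn,frs,frw,jln,jls,jns,jrs,jrw,jrx,jwx] rk=25  ker:fjl,fjr,flr,jlr,jnr,lnr,lns,lrs,lrx,lsw,nrs,nrw,rwx
∂3: piv[efjl,efjr,eflr,ejlr,elsw,enrw,jlnr,jlns,jlrs,jnrs] rk=10  ker:fjlr,lnrs
∂1c = 0
c vs im∂2: reduces to 0 ⇒ boundary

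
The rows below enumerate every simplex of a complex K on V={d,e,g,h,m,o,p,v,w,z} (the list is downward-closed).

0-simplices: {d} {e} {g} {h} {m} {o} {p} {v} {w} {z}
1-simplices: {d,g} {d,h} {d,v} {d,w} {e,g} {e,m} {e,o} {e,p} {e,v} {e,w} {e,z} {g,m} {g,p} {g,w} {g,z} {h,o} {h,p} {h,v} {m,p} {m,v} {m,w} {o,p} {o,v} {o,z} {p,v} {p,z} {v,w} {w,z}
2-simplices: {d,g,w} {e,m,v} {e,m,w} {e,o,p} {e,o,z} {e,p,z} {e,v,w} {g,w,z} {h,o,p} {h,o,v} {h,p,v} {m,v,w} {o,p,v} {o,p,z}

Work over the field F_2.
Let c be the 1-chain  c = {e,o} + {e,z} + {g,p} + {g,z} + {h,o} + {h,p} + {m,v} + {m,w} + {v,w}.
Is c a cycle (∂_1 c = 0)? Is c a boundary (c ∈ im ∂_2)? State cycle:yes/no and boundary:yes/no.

n_0=10 n_1=28 n_2=14  [Z2]
∂1: piv[dg,dh,dv,dw,eg,em,eo,ep,ez] rk=9  ker:ev,ew,gm,gp,gw,gz,ho,hp,hv,mp,mv,mw,op,ov,oz,pv,pz,vw,wz
∂2: piv[dgw,emv,emw,eop,eoz,epz,evw,gwz,hop,hov,hpv] rk=11  ker:mvw,opv,opz
∂1c = 0
c vs im∂2: residual ≠ 0 ⇒ not boundary

cycle:yes boundary:no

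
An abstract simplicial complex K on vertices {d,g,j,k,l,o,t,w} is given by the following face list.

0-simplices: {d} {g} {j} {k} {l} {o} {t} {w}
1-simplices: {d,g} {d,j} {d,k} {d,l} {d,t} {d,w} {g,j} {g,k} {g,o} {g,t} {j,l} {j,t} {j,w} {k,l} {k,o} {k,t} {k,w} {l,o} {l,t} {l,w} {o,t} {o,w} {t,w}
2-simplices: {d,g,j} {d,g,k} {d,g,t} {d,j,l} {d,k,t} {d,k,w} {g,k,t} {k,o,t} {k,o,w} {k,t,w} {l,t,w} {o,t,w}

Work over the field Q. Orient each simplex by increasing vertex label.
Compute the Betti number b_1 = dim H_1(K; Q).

n_0=8 n_1=23 n_2=12  [Q]
∂1: piv[dg,dj,dk,dl,dt,dw,go] rk=7  ker:gj,gk,gt,jl,jt,jw,kl,ko,kt,kw,lo,lt,lw,ot,ow,tw
∂2: piv[dgj,dgk,dgt,djl,dkt,dkw,kot,kow,ktw,ltw] rk=10  ker:gkt,otw
b_1=(23−7)−10=6

b_1=6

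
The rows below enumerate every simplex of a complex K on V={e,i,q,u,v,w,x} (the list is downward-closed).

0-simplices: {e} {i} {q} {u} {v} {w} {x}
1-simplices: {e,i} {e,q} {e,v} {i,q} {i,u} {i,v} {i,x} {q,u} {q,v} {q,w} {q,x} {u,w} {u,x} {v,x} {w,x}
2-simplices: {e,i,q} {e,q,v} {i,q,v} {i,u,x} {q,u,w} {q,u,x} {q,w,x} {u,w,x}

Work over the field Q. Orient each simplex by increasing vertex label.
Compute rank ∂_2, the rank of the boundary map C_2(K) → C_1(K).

rank∂_2=7

n_0=7 n_1=15 n_2=8  [Q]
∂1: piv[ei,eq,ev,iu,ix,qw] rk=6  ker:iq,iv,qu,qv,qx,uw,ux,vx,wx
∂2: piv[eiq,eqv,iqv,iux,quw,qux,qwx] rk=7  ker:uwx
rk∂_2=7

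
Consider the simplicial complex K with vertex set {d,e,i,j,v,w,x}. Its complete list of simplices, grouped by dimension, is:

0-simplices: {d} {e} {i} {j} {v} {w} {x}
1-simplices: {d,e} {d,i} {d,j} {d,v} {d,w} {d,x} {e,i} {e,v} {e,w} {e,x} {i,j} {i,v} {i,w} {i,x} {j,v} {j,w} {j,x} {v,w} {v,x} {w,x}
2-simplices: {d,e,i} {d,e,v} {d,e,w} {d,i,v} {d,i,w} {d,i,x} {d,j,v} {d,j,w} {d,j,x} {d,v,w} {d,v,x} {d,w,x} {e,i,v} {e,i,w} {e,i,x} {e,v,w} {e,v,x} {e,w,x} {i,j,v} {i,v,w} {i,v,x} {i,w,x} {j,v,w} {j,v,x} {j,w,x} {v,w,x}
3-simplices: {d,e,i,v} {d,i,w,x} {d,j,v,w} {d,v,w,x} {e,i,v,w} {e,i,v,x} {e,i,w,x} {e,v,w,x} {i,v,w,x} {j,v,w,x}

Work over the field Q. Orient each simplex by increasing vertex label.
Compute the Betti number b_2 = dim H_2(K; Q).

n_0=7 n_1=20 n_2=26 n_3=10  [Q]
∂1: piv[de,di,dj,dv,dw,dx] rk=6  ker:ei,ev,ew,ex,ij,iv,iw,ix,jv,jw,jx,vw,vx,wx
∂2: piv[dei,dev,dew,div,diw,dix,djv,djw,djx,dvw,dvx,dwx,eix,ijv] rk=14  ker:eiv,eiw,evw,evx,ewx,ivw,ivx,iwx,jvw,jvx,jwx,vwx
∂3: piv[deiv,diwx,djvw,dvwx,eivw,eivx,eiwx,evwx,jvwx] rk=9  ker:ivwx
b_2=(26−14)−9=3

b_2=3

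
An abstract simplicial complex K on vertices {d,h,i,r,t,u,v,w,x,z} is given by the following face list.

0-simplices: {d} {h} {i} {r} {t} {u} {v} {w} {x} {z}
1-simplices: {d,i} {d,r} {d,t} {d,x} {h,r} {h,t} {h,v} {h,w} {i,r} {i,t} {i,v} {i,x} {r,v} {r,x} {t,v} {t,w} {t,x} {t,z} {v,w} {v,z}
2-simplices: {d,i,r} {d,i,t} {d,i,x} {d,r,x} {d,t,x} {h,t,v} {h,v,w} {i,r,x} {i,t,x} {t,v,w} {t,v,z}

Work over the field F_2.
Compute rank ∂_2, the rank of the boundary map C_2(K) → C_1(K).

n_0=10 n_1=20 n_2=11  [Z2]
∂1: piv[di,dr,dt,dx,hr,hv,hw,tz] rk=8  ker:ht,ir,it,iv,ix,rv,rx,tv,tw,tx,vw,vz
∂2: piv[dir,dit,dix,drx,dtx,htv,hvw,tvw,tvz] rk=9  ker:irx,itx
rk∂_2=9

rank∂_2=9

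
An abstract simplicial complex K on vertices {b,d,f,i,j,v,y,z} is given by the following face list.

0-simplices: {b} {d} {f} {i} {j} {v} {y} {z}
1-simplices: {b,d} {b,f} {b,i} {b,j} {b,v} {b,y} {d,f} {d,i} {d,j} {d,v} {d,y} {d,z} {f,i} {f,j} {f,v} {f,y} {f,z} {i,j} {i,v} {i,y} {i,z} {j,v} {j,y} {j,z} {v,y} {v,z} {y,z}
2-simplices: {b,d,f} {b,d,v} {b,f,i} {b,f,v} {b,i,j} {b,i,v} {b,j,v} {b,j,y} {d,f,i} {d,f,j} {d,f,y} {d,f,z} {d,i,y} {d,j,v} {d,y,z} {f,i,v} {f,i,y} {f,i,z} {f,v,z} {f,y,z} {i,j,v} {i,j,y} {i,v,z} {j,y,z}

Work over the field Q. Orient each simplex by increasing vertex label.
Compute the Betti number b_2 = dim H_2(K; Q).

b_2=5

n_0=8 n_1=27 n_2=24  [Q]
∂1: piv[bd,bf,bi,bj,bv,by,dz] rk=7  ker:df,di,dj,dv,dy,fi,fj,fv,fy,fz,ij,iv,iy,iz,jv,jy,jz,vy,vz,yz
∂2: piv[bdf,bdv,bfi,bfv,bij,biv,bjv,bjy,dfi,dfj,dfy,dfz,diy,djv,dyz,fiz,fvz,ijy,jyz] rk=19  ker:fiv,fiy,fyz,ijv,ivz
b_2=(24−19)−0=5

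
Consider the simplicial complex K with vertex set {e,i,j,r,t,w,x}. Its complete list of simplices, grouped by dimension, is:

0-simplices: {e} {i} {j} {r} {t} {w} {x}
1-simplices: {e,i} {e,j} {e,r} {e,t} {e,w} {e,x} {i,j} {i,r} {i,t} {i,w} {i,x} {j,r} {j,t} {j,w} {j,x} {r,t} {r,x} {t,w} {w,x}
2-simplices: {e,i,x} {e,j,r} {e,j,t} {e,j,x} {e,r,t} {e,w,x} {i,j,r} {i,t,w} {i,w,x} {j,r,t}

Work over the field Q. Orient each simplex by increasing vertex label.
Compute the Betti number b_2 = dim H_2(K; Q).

n_0=7 n_1=19 n_2=10  [Q]
∂1: piv[ei,ej,er,et,ew,ex] rk=6  ker:ij,ir,it,iw,ix,jr,jt,jw,jx,rt,rx,tw,wx
∂2: piv[eix,ejr,ejt,ejx,ert,ewx,ijr,itw,iwx] rk=9  ker:jrt
b_2=(10−9)−0=1

b_2=1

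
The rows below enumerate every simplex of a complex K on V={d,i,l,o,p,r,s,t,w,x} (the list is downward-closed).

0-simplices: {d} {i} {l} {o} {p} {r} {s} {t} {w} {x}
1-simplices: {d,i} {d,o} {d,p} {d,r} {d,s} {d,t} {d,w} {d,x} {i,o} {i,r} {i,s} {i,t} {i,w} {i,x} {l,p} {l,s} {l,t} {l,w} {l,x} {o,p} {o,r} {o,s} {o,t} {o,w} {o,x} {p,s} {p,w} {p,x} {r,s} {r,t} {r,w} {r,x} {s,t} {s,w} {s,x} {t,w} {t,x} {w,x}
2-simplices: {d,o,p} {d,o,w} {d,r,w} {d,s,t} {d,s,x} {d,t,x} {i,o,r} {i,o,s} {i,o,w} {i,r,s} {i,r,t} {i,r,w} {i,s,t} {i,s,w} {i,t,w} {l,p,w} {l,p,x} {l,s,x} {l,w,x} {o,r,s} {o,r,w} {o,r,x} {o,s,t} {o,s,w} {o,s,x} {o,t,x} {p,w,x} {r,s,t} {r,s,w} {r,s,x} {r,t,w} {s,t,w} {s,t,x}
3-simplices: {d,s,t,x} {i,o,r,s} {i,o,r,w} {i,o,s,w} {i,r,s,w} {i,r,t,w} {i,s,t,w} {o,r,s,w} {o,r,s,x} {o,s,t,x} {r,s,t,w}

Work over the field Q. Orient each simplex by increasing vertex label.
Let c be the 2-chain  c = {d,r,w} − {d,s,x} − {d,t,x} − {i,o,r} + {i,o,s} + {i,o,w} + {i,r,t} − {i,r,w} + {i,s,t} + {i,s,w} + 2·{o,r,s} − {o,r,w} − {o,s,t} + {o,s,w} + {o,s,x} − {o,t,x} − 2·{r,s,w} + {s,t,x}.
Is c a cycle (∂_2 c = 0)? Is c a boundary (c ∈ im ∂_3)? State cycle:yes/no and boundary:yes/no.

n_0=10 n_1=38 n_2=33 n_3=11  [Q]
∂1: piv[di,do,dp,dr,ds,dt,dw,dx,lp] rk=9  ker:io,ir,is,it,iw,ix,ls,lt,lw,lx,op,or,os,ot,ow,ox,ps,pw,px,rs,rt,rw,rx,st,sw,sx,tw,tx,wx
∂2: piv[dop,dow,drw,dst,dsx,dtx,ior,ios,iow,irs,irt,irw,ist,isw,itw,lpw,lpx,lsx,lwx,orx,ost,osx] rk=22  ker:ors,orw,osw,otx,pwx,rst,rsw,rsx,rtw,stw,stx
∂3: piv[dstx,iors,iorw,iosw,irsw,irtw,istw,orsx,ostx,rstw] rk=10  ker:orsw
∂2c = {d,r} − {d,s} − {d,t} − {d,w} + 2·{d,x} + {i,o} + {i,r} + {i,s} − 2·{i,t} − {i,w} + {o,w} + {r,t} + {r,w} + {s,t} − {s,x} − {t,x}

cycle:no boundary:no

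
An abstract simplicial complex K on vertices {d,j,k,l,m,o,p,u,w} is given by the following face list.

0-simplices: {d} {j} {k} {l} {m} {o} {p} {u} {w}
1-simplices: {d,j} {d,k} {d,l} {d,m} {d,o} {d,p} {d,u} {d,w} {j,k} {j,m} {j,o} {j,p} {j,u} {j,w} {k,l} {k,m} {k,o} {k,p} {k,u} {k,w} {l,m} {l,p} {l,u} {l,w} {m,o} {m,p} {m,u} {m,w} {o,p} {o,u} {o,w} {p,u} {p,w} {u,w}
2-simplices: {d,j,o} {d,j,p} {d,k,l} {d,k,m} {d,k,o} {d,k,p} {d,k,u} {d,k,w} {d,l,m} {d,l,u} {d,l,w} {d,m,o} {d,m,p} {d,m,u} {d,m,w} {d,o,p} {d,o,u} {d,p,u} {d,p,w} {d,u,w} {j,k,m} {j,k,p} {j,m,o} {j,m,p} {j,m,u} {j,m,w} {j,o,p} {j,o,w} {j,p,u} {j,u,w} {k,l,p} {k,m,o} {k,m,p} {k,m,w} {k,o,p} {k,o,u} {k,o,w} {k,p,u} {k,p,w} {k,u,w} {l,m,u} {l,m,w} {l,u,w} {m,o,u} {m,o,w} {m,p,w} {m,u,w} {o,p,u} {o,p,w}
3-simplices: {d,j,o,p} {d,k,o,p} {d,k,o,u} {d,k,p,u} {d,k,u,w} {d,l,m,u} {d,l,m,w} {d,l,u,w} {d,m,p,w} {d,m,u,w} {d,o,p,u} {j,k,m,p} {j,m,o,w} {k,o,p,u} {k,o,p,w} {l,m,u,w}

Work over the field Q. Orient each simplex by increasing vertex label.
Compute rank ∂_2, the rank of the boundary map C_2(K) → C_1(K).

n_0=9 n_1=34 n_2=49 n_3=16  [Q]
∂1: piv[dj,dk,dl,dm,do,dp,du,dw] rk=8  ker:jk,jm,jo,jp,ju,jw,kl,km,ko,kp,ku,kw,lm,lp,lu,lw,mo,mp,mu,mw,op,ou,ow,pu,pw,uw
∂2: piv[djo,djp,dkl,dkm,dko,dkp,dku,dkw,dlm,dlu,dlw,dmo,dmp,dmu,dmw,dop,dou,dpu,dpw,duw,jkm,jkp,jmu,jmw,jow,klp] rk=26  ker:jmo,jmp,jop,jpu,juw,kmo,kmp,kmw,kop,kou,kow,kpu,kpw,kuw,lmu,lmw,luw,mou,mow,mpw,muw,opu,opw
∂3: piv[djop,dkop,dkou,dkpu,dkuw,dlmu,dlmw,dluw,dmpw,dmuw,dopu,jkmp,jmow,kopw] rk=14  ker:kopu,lmuw
rk∂_2=26

rank∂_2=26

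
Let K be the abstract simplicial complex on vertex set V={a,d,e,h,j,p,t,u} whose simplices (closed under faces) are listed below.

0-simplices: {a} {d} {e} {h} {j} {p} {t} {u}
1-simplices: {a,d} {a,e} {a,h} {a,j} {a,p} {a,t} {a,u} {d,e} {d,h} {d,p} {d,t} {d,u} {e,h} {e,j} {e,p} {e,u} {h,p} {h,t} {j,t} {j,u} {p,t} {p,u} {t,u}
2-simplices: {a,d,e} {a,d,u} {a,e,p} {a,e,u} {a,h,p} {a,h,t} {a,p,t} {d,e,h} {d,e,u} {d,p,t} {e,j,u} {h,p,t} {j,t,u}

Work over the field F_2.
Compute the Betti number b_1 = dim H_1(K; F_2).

n_0=8 n_1=23 n_2=13  [Z2]
∂1: piv[ad,ae,ah,aj,ap,at,au] rk=7  ker:de,dh,dp,dt,du,eh,ej,ep,eu,hp,ht,jt,ju,pt,pu,tu
∂2: piv[ade,adu,aep,aeu,ahp,aht,apt,deh,dpt,eju,jtu] rk=11  ker:deu,hpt
b_1=(23−7)−11=5

b_1=5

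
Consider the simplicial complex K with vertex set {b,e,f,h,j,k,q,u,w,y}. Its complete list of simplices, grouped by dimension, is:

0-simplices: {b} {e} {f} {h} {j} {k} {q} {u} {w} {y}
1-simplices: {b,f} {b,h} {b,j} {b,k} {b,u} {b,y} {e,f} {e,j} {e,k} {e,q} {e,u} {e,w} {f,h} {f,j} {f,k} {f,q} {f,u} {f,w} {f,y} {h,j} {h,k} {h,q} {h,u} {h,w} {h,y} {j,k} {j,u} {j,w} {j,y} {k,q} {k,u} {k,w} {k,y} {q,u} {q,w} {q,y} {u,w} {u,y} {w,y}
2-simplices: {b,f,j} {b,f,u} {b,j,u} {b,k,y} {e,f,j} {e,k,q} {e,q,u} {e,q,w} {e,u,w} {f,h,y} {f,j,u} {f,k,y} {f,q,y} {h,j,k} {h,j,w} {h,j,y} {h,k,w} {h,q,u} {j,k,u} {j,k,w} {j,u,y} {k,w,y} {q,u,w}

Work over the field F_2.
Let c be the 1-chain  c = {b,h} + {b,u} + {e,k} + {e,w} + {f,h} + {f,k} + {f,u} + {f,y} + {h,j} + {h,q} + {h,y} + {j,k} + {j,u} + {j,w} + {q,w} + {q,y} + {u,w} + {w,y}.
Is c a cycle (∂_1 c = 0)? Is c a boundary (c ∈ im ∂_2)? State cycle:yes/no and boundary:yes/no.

n_0=10 n_1=39 n_2=23  [Z2]
∂1: piv[bf,bh,bj,bk,bu,by,ef,eq,ew] rk=9  ker:ej,ek,eu,fh,fj,fk,fq,fu,fw,fy,hj,hk,hq,hu,hw,hy,jk,ju,jw,jy,kq,ku,kw,ky,qu,qw,qy,uw,uy,wy
∂2: piv[bfj,bfu,bju,bky,efj,ekq,equ,eqw,euw,fhy,fky,fqy,hjk,hjw,hjy,hkw,hqu,jku,juy,kwy] rk=20  ker:fju,jkw,quw
∂1c = {h} + {k} + {q} + {w}

cycle:no boundary:no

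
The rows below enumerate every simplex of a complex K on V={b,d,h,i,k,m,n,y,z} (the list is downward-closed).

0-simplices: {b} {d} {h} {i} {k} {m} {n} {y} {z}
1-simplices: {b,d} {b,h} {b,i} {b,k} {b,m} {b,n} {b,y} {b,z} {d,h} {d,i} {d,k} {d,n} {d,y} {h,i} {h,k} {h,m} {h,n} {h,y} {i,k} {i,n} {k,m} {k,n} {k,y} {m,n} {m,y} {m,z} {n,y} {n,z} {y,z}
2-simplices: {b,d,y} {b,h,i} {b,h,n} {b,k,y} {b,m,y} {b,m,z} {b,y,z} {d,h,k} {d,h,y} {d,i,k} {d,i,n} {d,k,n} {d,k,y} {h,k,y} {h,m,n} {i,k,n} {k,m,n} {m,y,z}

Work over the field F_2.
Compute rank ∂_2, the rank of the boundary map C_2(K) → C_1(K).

rank∂_2=15

n_0=9 n_1=29 n_2=18  [Z2]
∂1: piv[bd,bh,bi,bk,bm,bn,by,bz] rk=8  ker:dh,di,dk,dn,dy,hi,hk,hm,hn,hy,ik,in,km,kn,ky,mn,my,mz,ny,nz,yz
∂2: piv[bdy,bhi,bhn,bky,bmy,bmz,byz,dhk,dhy,dik,din,dkn,dky,hmn,kmn] rk=15  ker:hky,ikn,myz
rk∂_2=15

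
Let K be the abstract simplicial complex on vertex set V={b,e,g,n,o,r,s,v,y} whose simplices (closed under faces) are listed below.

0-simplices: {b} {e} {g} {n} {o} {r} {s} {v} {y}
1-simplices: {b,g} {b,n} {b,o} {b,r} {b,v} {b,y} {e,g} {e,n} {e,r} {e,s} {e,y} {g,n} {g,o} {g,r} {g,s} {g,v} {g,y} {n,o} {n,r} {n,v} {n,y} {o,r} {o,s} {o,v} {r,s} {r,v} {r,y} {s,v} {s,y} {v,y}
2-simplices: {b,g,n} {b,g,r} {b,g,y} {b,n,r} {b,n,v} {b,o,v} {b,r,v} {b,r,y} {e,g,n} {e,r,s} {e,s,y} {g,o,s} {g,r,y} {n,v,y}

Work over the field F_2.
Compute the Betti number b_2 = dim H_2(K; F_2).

n_0=9 n_1=30 n_2=14  [Z2]
∂1: piv[bg,bn,bo,br,bv,by,eg,es] rk=8  ker:en,er,ey,gn,go,gr,gs,gv,gy,no,nr,nv,ny,or,os,ov,rs,rv,ry,sv,sy,vy
∂2: piv[bgn,bgr,bgy,bnr,bnv,bov,brv,bry,egn,ers,esy,gos,nvy] rk=13  ker:gry
b_2=(14−13)−0=1

b_2=1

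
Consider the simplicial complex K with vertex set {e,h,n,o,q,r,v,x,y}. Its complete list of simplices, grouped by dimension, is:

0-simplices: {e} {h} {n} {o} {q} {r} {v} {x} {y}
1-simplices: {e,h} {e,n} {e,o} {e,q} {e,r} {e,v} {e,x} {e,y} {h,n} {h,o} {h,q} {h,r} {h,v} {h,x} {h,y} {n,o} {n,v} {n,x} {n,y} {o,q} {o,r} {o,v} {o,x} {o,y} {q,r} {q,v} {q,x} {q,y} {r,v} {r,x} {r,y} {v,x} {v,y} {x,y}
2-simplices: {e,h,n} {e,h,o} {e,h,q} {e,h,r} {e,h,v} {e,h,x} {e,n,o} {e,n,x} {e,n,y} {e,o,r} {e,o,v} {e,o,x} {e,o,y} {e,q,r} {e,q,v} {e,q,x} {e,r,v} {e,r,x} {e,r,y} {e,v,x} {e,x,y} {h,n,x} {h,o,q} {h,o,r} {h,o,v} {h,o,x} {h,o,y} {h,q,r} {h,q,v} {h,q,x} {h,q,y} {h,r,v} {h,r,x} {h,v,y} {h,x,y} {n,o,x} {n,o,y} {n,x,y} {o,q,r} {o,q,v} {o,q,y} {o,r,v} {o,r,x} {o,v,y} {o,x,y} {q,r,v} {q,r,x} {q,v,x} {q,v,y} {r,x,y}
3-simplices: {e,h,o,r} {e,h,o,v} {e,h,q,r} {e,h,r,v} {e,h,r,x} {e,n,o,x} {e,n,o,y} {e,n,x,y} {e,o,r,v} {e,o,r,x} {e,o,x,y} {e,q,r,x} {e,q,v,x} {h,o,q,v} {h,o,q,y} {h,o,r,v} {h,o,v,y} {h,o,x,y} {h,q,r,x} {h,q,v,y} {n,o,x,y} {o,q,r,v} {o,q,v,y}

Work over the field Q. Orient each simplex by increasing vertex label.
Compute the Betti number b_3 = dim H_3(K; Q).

b_3=3

n_0=9 n_1=34 n_2=50 n_3=23  [Q]
∂1: piv[eh,en,eo,eq,er,ev,ex,ey] rk=8  ker:hn,ho,hq,hr,hv,hx,hy,no,nv,nx,ny,oq,or,ov,ox,oy,qr,qv,qx,qy,rv,rx,ry,vx,vy,xy
∂2: piv[ehn,eho,ehq,ehr,ehv,ehx,eno,enx,eny,eor,eov,eox,eoy,eqr,eqv,eqx,erv,erx,ery,evx,exy,hoq,hoy,hqy,hvy] rk=25  ker:hnx,hor,hov,hox,hqr,hqv,hqx,hrv,hrx,hxy,nox,noy,nxy,oqr,oqv,oqy,orv,orx,ovy,oxy,qrv,qrx,qvx,qvy,rxy
∂3: piv[ehor,ehov,ehqr,ehrv,ehrx,enox,enoy,enxy,eorv,eorx,eoxy,eqrx,eqvx,hoqv,hoqy,hovy,hoxy,hqrx,hqvy,oqrv] rk=20  ker:horv,noxy,oqvy
b_3=(23−20)−0=3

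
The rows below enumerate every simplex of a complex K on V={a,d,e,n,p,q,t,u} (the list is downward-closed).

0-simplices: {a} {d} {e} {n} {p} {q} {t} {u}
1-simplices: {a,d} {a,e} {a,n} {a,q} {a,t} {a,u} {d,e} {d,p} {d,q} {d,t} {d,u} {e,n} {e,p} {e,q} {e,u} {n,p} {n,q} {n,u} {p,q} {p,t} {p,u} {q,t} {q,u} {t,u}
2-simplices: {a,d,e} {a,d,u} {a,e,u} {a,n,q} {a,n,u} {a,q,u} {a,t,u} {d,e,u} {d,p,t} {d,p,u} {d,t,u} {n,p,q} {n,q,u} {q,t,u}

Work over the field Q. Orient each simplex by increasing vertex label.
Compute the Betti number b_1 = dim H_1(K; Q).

n_0=8 n_1=24 n_2=14  [Q]
∂1: piv[ad,ae,an,aq,at,au,dp] rk=7  ker:de,dq,dt,du,en,ep,eq,eu,np,nq,nu,pq,pt,pu,qt,qu,tu
∂2: piv[ade,adu,aeu,anq,anu,aqu,atu,dpt,dpu,dtu,npq,qtu] rk=12  ker:deu,nqu
b_1=(24−7)−12=5

b_1=5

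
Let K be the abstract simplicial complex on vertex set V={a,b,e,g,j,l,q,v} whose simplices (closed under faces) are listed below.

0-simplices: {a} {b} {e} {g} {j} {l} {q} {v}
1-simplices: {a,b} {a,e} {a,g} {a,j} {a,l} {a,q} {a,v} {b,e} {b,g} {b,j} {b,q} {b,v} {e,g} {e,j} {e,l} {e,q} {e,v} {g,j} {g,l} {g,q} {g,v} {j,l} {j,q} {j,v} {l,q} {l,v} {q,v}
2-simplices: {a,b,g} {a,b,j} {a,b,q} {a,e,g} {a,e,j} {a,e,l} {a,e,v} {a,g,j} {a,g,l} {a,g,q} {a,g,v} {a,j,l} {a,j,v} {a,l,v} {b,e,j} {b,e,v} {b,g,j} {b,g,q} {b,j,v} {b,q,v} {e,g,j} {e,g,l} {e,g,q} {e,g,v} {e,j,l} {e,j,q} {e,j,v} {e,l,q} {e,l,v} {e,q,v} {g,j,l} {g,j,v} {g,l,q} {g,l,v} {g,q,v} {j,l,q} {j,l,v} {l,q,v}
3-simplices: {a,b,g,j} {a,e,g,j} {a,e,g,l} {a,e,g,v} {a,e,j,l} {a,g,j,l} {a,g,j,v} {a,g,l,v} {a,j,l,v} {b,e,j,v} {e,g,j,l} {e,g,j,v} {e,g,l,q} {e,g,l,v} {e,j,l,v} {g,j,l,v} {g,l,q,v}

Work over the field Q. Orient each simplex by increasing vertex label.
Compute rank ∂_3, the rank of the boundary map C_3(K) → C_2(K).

n_0=8 n_1=27 n_2=38 n_3=17  [Q]
∂1: piv[ab,ae,ag,aj,al,aq,av] rk=7  ker:be,bg,bj,bq,bv,eg,ej,el,eq,ev,gj,gl,gq,gv,jl,jq,jv,lq,lv,qv
∂2: piv[abg,abj,abq,aeg,aej,ael,aev,agj,agl,agq,agv,ajl,ajv,alv,bej,bev,bqv,egq,ejq,elq] rk=20  ker:bgj,bgq,bjv,egj,egl,egv,ejl,ejv,elv,eqv,gjl,gjv,glq,glv,gqv,jlq,jlv,lqv
∂3: piv[abgj,aegj,aegl,aegv,aejl,agjl,agjv,aglv,ajlv,bejv,egjv,eglq,eglv,glqv] rk=14  ker:egjl,ejlv,gjlv
rk∂_3=14

rank∂_3=14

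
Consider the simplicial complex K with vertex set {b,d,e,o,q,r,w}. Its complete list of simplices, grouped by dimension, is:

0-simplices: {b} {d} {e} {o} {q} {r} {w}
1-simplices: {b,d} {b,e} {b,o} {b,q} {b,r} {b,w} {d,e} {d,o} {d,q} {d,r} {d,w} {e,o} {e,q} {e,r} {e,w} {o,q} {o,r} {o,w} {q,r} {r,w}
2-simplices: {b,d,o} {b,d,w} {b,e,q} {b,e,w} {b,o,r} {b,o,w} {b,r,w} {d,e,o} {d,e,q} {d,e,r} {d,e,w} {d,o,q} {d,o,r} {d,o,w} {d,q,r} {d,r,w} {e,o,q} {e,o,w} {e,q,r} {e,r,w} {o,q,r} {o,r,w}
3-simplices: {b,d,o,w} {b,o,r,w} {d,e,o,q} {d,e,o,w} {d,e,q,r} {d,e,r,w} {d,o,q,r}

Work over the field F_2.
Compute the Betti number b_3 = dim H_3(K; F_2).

b_3=0

n_0=7 n_1=20 n_2=22 n_3=7  [Z2]
∂1: piv[bd,be,bo,bq,br,bw] rk=6  ker:de,do,dq,dr,dw,eo,eq,er,ew,oq,or,ow,qr,rw
∂2: piv[bdo,bdw,beq,bew,bor,bow,brw,deo,deq,der,dew,doq,dor,dqr] rk=14  ker:dow,drw,eoq,eow,eqr,erw,oqr,orw
∂3: piv[bdow,borw,deoq,deow,deqr,derw,doqr] rk=7
b_3=(7−7)−0=0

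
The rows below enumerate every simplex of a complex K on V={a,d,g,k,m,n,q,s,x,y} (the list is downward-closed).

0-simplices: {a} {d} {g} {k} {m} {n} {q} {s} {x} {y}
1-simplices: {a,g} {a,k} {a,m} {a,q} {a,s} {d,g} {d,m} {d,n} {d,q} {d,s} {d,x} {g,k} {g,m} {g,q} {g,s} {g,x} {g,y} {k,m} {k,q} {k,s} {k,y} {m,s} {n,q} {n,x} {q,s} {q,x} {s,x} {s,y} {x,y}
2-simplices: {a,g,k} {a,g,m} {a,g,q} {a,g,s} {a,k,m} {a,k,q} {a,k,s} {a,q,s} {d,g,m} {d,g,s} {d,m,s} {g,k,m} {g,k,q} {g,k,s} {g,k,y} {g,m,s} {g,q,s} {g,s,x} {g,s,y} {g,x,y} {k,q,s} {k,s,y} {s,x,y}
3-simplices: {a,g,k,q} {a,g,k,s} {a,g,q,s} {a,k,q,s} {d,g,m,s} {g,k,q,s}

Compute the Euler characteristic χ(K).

n_0=10 n_1=29 n_2=23 n_3=6
χ=+10−29+23−6=-2

χ(K)=-2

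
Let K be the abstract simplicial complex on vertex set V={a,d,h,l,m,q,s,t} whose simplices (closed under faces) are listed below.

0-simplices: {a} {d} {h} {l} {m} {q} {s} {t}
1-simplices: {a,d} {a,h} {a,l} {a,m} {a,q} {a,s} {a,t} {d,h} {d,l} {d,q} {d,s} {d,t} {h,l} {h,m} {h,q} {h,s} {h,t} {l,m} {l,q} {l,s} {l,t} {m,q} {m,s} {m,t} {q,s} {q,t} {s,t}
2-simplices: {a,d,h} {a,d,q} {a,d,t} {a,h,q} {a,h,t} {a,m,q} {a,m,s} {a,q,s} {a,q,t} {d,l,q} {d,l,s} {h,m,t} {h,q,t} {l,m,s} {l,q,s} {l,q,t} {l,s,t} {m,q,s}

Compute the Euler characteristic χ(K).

χ(K)=-1

n_0=8 n_1=27 n_2=18
χ=+8−27+18=-1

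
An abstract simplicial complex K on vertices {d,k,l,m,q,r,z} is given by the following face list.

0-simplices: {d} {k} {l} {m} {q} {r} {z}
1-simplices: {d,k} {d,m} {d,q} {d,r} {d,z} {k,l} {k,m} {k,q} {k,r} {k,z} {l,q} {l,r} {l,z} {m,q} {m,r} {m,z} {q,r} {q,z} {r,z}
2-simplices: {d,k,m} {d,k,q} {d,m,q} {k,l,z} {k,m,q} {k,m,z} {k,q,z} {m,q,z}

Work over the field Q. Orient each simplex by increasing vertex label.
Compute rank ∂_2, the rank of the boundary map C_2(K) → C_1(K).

rank∂_2=6

n_0=7 n_1=19 n_2=8  [Q]
∂1: piv[dk,dm,dq,dr,dz,kl] rk=6  ker:km,kq,kr,kz,lq,lr,lz,mq,mr,mz,qr,qz,rz
∂2: piv[dkm,dkq,dmq,klz,kmz,kqz] rk=6  ker:kmq,mqz
rk∂_2=6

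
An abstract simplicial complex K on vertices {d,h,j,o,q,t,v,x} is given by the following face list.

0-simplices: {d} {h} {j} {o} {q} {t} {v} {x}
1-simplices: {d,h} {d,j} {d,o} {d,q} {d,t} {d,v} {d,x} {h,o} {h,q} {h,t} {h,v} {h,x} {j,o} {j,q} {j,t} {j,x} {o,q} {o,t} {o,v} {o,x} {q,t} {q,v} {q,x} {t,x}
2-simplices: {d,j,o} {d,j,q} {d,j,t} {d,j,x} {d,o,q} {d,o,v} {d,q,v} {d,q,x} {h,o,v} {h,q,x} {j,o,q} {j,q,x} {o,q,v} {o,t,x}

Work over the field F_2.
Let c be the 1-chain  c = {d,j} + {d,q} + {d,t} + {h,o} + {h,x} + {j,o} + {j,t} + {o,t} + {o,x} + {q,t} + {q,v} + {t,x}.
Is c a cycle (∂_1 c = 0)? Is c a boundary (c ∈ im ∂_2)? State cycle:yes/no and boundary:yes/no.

n_0=8 n_1=24 n_2=14  [Z2]
∂1: piv[dh,dj,do,dq,dt,dv,dx] rk=7  ker:ho,hq,ht,hv,hx,jo,jq,jt,jx,oq,ot,ov,ox,qt,qv,qx,tx
∂2: piv[djo,djq,djt,djx,doq,dov,dqv,dqx,hov,hqx,otx] rk=11  ker:joq,jqx,oqv
∂1c = {d} + {j} + {q} + {t} + {v} + {x}

cycle:no boundary:no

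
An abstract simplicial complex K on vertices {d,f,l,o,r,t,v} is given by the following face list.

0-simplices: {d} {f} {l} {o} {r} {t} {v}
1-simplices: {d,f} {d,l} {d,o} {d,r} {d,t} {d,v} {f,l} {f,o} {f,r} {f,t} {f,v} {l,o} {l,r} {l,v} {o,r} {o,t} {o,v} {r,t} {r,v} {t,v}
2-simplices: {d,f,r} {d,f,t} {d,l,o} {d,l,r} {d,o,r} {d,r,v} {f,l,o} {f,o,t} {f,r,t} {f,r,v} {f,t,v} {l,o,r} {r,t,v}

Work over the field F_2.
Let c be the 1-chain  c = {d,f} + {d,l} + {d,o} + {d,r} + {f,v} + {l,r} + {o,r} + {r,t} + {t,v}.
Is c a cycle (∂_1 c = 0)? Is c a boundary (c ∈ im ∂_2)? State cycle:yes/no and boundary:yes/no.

cycle:yes boundary:yes

n_0=7 n_1=20 n_2=13  [Z2]
∂1: piv[df,dl,do,dr,dt,dv] rk=6  ker:fl,fo,fr,ft,fv,lo,lr,lv,or,ot,ov,rt,rv,tv
∂2: piv[dfr,dft,dlo,dlr,dor,drv,flo,fot,frt,frv,ftv] rk=11  ker:lor,rtv
∂1c = 0
c vs im∂2: reduces to 0 ⇒ boundary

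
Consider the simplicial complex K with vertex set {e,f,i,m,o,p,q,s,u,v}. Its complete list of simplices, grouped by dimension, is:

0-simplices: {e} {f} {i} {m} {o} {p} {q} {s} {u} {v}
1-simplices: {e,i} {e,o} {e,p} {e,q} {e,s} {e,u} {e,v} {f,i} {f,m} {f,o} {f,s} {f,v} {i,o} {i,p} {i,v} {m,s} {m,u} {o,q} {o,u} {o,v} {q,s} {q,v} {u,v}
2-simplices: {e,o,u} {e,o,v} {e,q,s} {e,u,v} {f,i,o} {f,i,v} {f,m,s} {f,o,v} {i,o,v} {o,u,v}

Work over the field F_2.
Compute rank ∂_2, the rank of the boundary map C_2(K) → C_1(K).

n_0=10 n_1=23 n_2=10  [Z2]
∂1: piv[ei,eo,ep,eq,es,eu,ev,fi,fm] rk=9  ker:fo,fs,fv,io,ip,iv,ms,mu,oq,ou,ov,qs,qv,uv
∂2: piv[eou,eov,eqs,euv,fio,fiv,fms,fov] rk=8  ker:iov,ouv
rk∂_2=8

rank∂_2=8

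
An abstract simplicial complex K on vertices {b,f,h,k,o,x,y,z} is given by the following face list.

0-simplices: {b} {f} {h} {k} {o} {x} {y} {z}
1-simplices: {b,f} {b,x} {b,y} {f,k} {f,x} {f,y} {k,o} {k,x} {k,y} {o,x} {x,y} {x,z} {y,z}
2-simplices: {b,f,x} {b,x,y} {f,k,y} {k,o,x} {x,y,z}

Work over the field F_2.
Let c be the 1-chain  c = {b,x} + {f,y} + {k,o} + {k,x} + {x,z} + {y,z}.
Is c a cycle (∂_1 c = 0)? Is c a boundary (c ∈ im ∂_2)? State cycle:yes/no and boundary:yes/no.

cycle:no boundary:no

n_0=8 n_1=13 n_2=5  [Z2]
∂1: piv[bf,bx,by,fk,ko,xz] rk=6  ker:fx,fy,kx,ky,ox,xy,yz
∂2: piv[bfx,bxy,fky,kox,xyz] rk=5
∂1c = {b} + {f} + {o} + {x}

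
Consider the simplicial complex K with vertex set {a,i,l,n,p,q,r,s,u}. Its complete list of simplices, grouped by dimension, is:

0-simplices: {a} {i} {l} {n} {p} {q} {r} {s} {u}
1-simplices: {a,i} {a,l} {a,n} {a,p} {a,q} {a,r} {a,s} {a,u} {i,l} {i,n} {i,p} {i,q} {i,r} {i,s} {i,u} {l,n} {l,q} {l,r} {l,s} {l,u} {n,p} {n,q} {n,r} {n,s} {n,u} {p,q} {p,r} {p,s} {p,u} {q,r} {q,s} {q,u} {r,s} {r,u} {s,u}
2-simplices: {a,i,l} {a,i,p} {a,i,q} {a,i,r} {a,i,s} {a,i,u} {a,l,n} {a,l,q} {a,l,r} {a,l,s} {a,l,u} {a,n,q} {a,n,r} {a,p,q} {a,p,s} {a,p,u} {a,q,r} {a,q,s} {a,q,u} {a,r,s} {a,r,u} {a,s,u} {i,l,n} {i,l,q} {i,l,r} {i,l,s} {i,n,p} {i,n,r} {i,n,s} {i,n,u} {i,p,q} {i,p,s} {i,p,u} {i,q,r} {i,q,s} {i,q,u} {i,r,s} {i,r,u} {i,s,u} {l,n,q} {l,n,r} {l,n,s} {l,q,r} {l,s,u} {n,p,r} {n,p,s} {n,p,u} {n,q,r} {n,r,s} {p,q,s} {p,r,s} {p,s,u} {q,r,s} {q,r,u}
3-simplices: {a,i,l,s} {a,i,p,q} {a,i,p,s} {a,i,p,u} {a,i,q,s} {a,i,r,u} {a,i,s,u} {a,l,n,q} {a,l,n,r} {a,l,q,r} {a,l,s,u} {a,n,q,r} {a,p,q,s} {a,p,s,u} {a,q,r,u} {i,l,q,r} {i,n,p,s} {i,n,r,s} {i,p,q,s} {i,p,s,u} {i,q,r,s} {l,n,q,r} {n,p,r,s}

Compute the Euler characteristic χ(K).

n_0=9 n_1=35 n_2=54 n_3=23
χ=+9−35+54−23=5

χ(K)=5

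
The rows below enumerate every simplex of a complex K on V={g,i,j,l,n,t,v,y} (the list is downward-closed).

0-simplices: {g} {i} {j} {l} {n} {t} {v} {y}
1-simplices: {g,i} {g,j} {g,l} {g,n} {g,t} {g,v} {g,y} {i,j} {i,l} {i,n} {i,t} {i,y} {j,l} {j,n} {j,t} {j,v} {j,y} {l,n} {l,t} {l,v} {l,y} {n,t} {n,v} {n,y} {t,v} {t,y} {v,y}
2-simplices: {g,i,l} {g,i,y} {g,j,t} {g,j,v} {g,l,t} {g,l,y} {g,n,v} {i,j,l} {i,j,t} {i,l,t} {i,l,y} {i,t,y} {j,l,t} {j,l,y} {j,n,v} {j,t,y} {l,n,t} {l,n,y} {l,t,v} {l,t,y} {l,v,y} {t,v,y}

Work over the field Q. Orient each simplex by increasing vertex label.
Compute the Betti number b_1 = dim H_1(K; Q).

n_0=8 n_1=27 n_2=22  [Q]
∂1: piv[gi,gj,gl,gn,gt,gv,gy] rk=7  ker:ij,il,in,it,iy,jl,jn,jt,jv,jy,ln,lt,lv,ly,nt,nv,ny,tv,ty,vy
∂2: piv[gil,giy,gjt,gjv,glt,gly,gnv,ijl,ijt,ilt,ity,jly,jnv,lnt,lny,ltv,lvy] rk=17  ker:ily,jlt,jty,lty,tvy
b_1=(27−7)−17=3

b_1=3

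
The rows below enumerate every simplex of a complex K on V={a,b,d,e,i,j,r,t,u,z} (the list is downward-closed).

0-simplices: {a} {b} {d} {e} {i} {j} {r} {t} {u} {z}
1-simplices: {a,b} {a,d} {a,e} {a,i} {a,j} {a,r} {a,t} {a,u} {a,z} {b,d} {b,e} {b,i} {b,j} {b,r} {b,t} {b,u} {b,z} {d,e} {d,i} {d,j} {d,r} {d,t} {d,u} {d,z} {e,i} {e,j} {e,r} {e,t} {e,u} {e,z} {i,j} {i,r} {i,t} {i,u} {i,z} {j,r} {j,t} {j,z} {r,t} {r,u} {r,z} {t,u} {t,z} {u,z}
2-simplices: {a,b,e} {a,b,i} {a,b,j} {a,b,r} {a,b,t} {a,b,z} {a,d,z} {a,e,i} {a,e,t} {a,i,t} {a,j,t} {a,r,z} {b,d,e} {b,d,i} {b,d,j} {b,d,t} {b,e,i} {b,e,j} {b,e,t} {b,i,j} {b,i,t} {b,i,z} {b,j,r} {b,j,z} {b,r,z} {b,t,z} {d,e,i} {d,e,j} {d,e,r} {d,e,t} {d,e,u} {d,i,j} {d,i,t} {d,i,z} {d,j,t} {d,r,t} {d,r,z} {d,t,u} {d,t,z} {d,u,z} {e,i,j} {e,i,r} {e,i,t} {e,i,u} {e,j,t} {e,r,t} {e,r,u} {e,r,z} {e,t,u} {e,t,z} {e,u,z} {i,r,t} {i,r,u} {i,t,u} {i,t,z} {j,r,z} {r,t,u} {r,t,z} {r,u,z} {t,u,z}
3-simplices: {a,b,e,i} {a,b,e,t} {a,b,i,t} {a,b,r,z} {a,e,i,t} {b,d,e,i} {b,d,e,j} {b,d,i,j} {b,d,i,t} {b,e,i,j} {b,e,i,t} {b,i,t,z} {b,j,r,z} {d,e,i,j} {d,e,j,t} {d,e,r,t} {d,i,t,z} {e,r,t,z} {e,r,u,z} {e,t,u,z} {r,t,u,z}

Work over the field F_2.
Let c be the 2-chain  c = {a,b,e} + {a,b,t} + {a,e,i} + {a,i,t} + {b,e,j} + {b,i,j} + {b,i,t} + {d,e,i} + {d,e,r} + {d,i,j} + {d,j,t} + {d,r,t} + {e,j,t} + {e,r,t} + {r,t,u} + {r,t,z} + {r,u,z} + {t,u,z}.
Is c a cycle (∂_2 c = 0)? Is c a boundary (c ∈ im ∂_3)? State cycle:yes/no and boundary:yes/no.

cycle:yes boundary:yes

n_0=10 n_1=44 n_2=60 n_3=21  [Z2]
∂1: piv[ab,ad,ae,ai,aj,ar,at,au,az] rk=9  ker:bd,be,bi,bj,br,bt,bu,bz,de,di,dj,dr,dt,du,dz,ei,ej,er,et,eu,ez,ij,ir,it,iu,iz,jr,jt,jz,rt,ru,rz,tu,tz,uz
∂2: piv[abe,abi,abj,abr,abt,abz,adz,aei,aet,ait,ajt,arz,bde,bdi,bdj,bdt,bej,bij,biz,bjr,bjz,btz,der,deu,diz,drt,drz,dtu,duz,eir,eiu,eru,erz] rk=33  ker:bei,bet,bit,brz,dei,dej,det,dij,dit,djt,dtz,eij,eit,ejt,ert,etu,etz,euz,irt,iru,itu,itz,jrz,rtu,rtz,ruz,tuz
∂3: piv[abei,abet,abit,abrz,aeit,bdei,bdej,bdij,bdit,beij,bitz,bjrz,dejt,dert,ditz,ertz,eruz,etuz,rtuz] rk=19  ker:beit,deij
∂2c = 0
c vs im∂3: reduces to 0 ⇒ boundary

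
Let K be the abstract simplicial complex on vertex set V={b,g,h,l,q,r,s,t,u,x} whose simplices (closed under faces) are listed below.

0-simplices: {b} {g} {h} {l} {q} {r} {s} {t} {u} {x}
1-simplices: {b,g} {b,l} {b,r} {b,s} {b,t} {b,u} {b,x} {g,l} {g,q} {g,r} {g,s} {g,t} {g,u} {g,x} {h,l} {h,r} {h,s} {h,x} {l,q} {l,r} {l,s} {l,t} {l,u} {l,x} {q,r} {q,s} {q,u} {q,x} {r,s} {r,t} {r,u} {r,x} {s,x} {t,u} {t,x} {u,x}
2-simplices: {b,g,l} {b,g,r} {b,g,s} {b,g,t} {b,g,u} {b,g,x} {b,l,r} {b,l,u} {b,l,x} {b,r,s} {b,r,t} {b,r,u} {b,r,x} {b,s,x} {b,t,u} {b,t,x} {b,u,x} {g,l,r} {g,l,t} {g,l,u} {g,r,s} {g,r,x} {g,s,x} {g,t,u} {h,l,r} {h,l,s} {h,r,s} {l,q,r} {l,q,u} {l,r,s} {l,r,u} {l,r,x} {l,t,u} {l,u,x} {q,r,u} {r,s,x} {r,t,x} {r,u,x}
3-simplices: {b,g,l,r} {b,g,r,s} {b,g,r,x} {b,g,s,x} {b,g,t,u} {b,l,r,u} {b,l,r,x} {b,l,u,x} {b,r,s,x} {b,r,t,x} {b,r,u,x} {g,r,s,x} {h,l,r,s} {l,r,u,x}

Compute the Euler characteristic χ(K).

χ(K)=-2

n_0=10 n_1=36 n_2=38 n_3=14
χ=+10−36+38−14=-2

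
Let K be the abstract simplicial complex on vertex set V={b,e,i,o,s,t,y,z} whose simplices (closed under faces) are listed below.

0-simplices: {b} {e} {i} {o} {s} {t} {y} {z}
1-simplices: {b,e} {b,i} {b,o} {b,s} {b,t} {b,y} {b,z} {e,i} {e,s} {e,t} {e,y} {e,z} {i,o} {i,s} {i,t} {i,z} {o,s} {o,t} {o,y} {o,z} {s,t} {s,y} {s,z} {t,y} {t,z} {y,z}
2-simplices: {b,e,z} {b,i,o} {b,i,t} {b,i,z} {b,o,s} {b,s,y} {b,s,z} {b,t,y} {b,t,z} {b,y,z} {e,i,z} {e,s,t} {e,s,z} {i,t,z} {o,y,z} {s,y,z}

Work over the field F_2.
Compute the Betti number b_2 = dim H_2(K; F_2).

n_0=8 n_1=26 n_2=16  [Z2]
∂1: piv[be,bi,bo,bs,bt,by,bz] rk=7  ker:ei,es,et,ey,ez,io,is,it,iz,os,ot,oy,oz,st,sy,sz,ty,tz,yz
∂2: piv[bez,bio,bit,biz,bos,bsy,bsz,bty,btz,byz,eiz,est,esz,oyz] rk=14  ker:itz,syz
b_2=(16−14)−0=2

b_2=2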